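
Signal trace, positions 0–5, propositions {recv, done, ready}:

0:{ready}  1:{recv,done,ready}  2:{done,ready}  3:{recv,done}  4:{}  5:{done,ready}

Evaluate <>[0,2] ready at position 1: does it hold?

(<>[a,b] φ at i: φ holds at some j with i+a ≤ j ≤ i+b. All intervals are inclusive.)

True

Check ready at each j in [1,3]:
  j=1: true
  j=2: true
  j=3: false
Found at j=1 → formula holds.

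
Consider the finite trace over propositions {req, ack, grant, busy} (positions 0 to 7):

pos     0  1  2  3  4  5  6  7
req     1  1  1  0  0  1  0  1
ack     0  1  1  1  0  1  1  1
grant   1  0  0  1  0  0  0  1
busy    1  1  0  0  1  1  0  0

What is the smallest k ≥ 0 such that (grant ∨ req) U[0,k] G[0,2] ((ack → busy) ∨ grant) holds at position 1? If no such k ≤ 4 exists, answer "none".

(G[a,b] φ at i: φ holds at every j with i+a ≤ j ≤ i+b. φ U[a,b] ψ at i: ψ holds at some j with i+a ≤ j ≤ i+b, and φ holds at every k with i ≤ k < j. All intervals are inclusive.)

2

Need earliest j ≥ 1 with G[0,2] ((ack → busy) ∨ grant), and (grant ∨ req) at every k in [1,j-1].
  j=1: rhs fails.
  j=2: rhs fails.
  j=3: rhs holds; lhs holds on [1,2]. k = 2.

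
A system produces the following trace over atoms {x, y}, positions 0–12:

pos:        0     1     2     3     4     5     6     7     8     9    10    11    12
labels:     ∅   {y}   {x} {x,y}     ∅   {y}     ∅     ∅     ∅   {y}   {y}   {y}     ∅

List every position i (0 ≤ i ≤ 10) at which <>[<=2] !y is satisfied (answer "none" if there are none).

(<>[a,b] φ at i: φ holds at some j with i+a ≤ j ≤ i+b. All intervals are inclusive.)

0, 1, 2, 3, 4, 5, 6, 7, 8, 10

Evaluate at each i in [0,10]:
  i=0: ✓ (witness j=0)
  i=1: ✓ (witness j=2)
  i=2: ✓ (witness j=2)
  i=3: ✓ (witness j=4)
  i=4: ✓ (witness j=4)
  i=5: ✓ (witness j=6)
  i=6: ✓ (witness j=6)
  i=7: ✓ (witness j=7)
  i=8: ✓ (witness j=8)
  i=9: ✗ (none in [9,11])
  i=10: ✓ (witness j=12)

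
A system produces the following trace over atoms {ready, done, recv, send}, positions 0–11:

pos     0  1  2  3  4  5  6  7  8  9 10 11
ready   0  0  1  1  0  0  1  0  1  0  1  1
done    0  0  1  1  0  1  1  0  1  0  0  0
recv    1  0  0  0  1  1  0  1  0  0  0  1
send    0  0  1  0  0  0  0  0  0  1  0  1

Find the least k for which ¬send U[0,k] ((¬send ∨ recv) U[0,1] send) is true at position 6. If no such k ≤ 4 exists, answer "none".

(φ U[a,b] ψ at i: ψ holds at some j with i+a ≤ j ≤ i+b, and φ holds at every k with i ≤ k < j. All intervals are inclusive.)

2

Need earliest j ≥ 6 with ((¬send ∨ recv) U[0,1] send), and ¬send at every k in [6,j-1].
  j=6: rhs fails.
  j=7: rhs fails.
  j=8: rhs holds; lhs holds on [6,7]. k = 2.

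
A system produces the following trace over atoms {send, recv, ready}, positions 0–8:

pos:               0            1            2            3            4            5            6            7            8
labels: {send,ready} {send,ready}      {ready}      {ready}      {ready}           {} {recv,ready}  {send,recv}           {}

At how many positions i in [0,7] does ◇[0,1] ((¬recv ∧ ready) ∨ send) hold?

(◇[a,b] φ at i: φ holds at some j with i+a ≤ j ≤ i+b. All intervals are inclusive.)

7

Evaluate at each i in [0,7]:
  i=0: ✓ (witness j=0)
  i=1: ✓ (witness j=1)
  i=2: ✓ (witness j=2)
  i=3: ✓ (witness j=3)
  i=4: ✓ (witness j=4)
  i=5: ✗ (none in [5,6])
  i=6: ✓ (witness j=7)
  i=7: ✓ (witness j=7)
Positions where it holds: {0, 1, 2, 3, 4, 6, 7} → 7.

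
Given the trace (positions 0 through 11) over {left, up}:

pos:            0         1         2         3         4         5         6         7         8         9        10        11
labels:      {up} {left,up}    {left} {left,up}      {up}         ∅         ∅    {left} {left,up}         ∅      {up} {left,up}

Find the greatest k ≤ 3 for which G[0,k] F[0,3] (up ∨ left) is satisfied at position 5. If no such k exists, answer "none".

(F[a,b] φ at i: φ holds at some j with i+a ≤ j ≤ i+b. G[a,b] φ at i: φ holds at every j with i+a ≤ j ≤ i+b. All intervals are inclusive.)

3

F[0,3] (up ∨ left) must hold from j=5 onward; find where it first fails.
  j=5: holds
  j=6: holds
  j=7: holds
  j=8: holds
Holds through j=8; largest k = 3.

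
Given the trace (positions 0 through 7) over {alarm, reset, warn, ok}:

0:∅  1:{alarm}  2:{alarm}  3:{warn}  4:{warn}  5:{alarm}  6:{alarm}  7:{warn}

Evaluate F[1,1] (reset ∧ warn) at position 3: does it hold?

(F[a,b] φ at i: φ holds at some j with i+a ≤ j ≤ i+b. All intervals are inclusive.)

Check (reset ∧ warn) at each j in [4,4]:
  j=4: false
No position in the window satisfies it → formula fails.

False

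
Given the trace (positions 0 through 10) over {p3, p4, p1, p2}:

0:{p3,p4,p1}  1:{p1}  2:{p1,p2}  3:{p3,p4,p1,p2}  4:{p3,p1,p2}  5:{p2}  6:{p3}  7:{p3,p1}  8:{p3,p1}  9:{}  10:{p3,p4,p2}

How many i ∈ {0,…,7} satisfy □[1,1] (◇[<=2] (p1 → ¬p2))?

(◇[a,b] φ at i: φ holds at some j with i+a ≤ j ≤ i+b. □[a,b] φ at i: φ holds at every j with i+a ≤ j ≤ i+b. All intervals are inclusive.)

7

Evaluate at each i in [0,7]:
  i=0: ✓ (all of [1,1])
  i=1: ✗ (fails at j=2)
  i=2: ✓ (all of [3,3])
  i=3: ✓ (all of [4,4])
  i=4: ✓ (all of [5,5])
  i=5: ✓ (all of [6,6])
  i=6: ✓ (all of [7,7])
  i=7: ✓ (all of [8,8])
Positions where it holds: {0, 2, 3, 4, 5, 6, 7} → 7.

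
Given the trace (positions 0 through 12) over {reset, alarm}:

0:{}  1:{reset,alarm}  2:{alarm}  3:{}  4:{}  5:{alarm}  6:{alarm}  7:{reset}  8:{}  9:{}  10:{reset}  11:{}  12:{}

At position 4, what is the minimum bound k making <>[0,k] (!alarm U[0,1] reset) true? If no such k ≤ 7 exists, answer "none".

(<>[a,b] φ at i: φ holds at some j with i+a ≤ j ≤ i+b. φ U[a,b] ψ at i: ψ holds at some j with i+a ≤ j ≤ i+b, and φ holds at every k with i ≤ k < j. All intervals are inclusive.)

Scan j = 4,5,… for (!alarm U[0,1] reset):
  j=4: fails
  j=5: fails
  j=6: fails
  j=7: holds
First hit at j=7, so smallest k = 7-4 = 3.

3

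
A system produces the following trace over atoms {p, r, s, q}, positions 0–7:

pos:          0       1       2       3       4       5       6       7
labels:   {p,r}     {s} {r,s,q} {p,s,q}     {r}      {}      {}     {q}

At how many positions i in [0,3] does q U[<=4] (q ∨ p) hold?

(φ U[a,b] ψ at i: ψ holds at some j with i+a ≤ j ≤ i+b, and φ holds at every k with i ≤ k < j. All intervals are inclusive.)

Evaluate at each i in [0,3]:
  i=0: ✓ (rhs at j=0)
  i=1: ✗ (lhs fails at k=1 before rhs at j=2)
  i=2: ✓ (rhs at j=2)
  i=3: ✓ (rhs at j=3)
Positions where it holds: {0, 2, 3} → 3.

3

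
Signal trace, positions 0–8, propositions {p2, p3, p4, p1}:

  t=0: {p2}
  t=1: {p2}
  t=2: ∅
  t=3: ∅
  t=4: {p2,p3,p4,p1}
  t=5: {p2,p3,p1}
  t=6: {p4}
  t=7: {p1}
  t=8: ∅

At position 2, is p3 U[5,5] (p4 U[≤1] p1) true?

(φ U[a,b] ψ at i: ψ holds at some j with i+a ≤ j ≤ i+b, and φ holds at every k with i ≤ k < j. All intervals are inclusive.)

False

Need some j in [7,7] with (p4 U[≤1] p1), and p3 at every k in [2,j-1].
  j=7: (p4 U[≤1] p1) holds, but p3 fails at k=2 → not this j.
No j in the window works → until fails.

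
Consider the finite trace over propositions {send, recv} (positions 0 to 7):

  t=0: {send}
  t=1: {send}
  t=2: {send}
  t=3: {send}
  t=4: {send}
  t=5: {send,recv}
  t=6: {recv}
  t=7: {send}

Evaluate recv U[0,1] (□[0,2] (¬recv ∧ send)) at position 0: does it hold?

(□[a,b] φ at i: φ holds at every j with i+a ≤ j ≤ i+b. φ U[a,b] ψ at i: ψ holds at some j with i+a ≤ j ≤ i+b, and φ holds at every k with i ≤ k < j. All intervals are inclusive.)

Need some j in [0,1] with □[0,2] (¬recv ∧ send), and recv at every k in [0,j-1].
  j=0: □[0,2] (¬recv ∧ send) holds; no prefix to check → satisfied.

True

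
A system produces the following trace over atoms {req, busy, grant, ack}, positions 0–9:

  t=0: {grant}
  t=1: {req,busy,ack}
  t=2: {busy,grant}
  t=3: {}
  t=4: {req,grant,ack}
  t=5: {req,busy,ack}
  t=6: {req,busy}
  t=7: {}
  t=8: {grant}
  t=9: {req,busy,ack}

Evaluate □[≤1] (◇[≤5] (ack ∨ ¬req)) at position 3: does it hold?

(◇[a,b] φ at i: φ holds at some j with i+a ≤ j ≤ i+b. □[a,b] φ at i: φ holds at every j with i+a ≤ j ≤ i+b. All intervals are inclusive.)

Check ◇[≤5] (ack ∨ ¬req) at every j in [3,4]:
  j=3: holds (witness at 3)
  j=4: holds (witness at 4)
All positions satisfy it → formula holds.

True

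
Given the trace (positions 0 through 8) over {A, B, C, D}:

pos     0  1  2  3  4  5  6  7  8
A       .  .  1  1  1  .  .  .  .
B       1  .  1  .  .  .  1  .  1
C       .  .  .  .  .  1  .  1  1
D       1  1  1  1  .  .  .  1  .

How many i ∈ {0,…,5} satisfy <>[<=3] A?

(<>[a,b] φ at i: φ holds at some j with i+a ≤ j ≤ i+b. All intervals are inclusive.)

Evaluate at each i in [0,5]:
  i=0: ✓ (witness j=2)
  i=1: ✓ (witness j=2)
  i=2: ✓ (witness j=2)
  i=3: ✓ (witness j=3)
  i=4: ✓ (witness j=4)
  i=5: ✗ (none in [5,8])
Positions where it holds: {0, 1, 2, 3, 4} → 5.

5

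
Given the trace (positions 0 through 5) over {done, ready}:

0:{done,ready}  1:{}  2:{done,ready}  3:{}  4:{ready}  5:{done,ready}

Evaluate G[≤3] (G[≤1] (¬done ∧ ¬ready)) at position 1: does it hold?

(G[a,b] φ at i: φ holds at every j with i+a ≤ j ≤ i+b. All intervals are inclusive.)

Does not hold

Check G[≤1] (¬done ∧ ¬ready) at every j in [1,4]:
  j=1: fails at 2
  j=2: fails at 2
  j=3: fails at 4
  j=4: fails at 4
Fails at j=1 → formula fails.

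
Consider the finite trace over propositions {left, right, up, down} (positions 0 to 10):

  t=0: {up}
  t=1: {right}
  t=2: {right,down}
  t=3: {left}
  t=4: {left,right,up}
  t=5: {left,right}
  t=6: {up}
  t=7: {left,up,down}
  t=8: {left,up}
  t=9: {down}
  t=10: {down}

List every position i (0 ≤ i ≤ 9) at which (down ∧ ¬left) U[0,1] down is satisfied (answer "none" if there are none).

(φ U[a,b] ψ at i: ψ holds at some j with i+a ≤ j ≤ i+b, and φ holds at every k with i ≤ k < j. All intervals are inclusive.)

Evaluate at each i in [0,9]:
  i=0: ✗ (no rhs in [0,1])
  i=1: ✗ (lhs fails at k=1 before rhs at j=2)
  i=2: ✓ (rhs at j=2)
  i=3: ✗ (no rhs in [3,4])
  i=4: ✗ (no rhs in [4,5])
  i=5: ✗ (no rhs in [5,6])
  i=6: ✗ (lhs fails at k=6 before rhs at j=7)
  i=7: ✓ (rhs at j=7)
  i=8: ✗ (lhs fails at k=8 before rhs at j=9)
  i=9: ✓ (rhs at j=9)

2, 7, 9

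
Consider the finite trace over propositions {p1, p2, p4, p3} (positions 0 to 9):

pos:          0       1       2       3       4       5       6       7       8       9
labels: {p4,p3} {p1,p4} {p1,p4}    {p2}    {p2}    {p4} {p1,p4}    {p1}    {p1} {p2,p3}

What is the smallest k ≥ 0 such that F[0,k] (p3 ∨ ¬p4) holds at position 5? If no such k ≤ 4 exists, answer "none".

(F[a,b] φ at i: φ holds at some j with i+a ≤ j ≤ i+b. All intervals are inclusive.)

2

Scan j = 5,6,… for (p3 ∨ ¬p4):
  j=5: fails
  j=6: fails
  j=7: holds
First hit at j=7, so smallest k = 7-5 = 2.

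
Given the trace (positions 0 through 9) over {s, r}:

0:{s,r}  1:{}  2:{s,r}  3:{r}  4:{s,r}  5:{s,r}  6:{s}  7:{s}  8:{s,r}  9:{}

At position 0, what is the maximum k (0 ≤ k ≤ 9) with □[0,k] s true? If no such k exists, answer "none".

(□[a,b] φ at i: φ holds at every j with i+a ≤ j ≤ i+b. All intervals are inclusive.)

0

s must hold from j=0 onward; find where it first fails.
  j=0: holds
  j=1: fails
Holds on [0,0], so largest k = 0.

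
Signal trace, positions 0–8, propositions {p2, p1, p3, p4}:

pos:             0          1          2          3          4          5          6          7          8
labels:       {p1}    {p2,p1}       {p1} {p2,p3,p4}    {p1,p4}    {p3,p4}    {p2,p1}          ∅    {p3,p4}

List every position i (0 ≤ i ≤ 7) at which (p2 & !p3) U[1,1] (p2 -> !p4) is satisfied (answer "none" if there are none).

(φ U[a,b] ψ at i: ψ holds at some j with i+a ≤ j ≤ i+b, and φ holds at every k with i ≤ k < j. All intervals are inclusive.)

1, 6

Evaluate at each i in [0,7]:
  i=0: ✗ (lhs fails at k=0 before rhs at j=1)
  i=1: ✓ (rhs at j=2; lhs holds on [1,1])
  i=2: ✗ (no rhs in [3,3])
  i=3: ✗ (lhs fails at k=3 before rhs at j=4)
  i=4: ✗ (lhs fails at k=4 before rhs at j=5)
  i=5: ✗ (lhs fails at k=5 before rhs at j=6)
  i=6: ✓ (rhs at j=7; lhs holds on [6,6])
  i=7: ✗ (lhs fails at k=7 before rhs at j=8)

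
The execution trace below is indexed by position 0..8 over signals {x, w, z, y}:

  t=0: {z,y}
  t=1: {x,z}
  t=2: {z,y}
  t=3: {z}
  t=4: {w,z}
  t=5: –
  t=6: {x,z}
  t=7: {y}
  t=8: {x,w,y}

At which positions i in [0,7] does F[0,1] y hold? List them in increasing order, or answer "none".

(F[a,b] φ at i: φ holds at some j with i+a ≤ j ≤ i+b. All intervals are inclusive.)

0, 1, 2, 6, 7

Evaluate at each i in [0,7]:
  i=0: ✓ (witness j=0)
  i=1: ✓ (witness j=2)
  i=2: ✓ (witness j=2)
  i=3: ✗ (none in [3,4])
  i=4: ✗ (none in [4,5])
  i=5: ✗ (none in [5,6])
  i=6: ✓ (witness j=7)
  i=7: ✓ (witness j=7)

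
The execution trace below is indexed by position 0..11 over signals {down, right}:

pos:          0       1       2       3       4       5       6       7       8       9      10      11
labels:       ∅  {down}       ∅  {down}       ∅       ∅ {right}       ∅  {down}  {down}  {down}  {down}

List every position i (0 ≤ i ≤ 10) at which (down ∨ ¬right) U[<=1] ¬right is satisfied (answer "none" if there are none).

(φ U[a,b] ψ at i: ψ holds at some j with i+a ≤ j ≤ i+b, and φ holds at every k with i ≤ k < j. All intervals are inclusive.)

0, 1, 2, 3, 4, 5, 7, 8, 9, 10

Evaluate at each i in [0,10]:
  i=0: ✓ (rhs at j=0)
  i=1: ✓ (rhs at j=1)
  i=2: ✓ (rhs at j=2)
  i=3: ✓ (rhs at j=3)
  i=4: ✓ (rhs at j=4)
  i=5: ✓ (rhs at j=5)
  i=6: ✗ (lhs fails at k=6 before rhs at j=7)
  i=7: ✓ (rhs at j=7)
  i=8: ✓ (rhs at j=8)
  i=9: ✓ (rhs at j=9)
  i=10: ✓ (rhs at j=10)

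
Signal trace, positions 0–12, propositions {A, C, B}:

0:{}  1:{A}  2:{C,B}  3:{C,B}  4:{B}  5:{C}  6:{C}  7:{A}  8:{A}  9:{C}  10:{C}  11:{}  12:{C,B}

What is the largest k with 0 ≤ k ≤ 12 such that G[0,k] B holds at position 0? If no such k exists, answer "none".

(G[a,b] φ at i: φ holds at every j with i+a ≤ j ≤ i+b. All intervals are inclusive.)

none

B must hold from j=0 onward; find where it first fails.
  j=0: fails → no k works.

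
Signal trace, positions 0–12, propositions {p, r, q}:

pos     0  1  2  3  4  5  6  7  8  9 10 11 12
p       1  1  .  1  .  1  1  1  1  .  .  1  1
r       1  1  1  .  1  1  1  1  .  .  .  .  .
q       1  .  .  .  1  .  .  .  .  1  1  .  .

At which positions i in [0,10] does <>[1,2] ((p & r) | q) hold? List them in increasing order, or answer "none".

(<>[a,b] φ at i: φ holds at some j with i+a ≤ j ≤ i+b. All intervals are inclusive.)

Evaluate at each i in [0,10]:
  i=0: ✓ (witness j=1)
  i=1: ✗ (none in [2,3])
  i=2: ✓ (witness j=4)
  i=3: ✓ (witness j=4)
  i=4: ✓ (witness j=5)
  i=5: ✓ (witness j=6)
  i=6: ✓ (witness j=7)
  i=7: ✓ (witness j=9)
  i=8: ✓ (witness j=9)
  i=9: ✓ (witness j=10)
  i=10: ✗ (none in [11,12])

0, 2, 3, 4, 5, 6, 7, 8, 9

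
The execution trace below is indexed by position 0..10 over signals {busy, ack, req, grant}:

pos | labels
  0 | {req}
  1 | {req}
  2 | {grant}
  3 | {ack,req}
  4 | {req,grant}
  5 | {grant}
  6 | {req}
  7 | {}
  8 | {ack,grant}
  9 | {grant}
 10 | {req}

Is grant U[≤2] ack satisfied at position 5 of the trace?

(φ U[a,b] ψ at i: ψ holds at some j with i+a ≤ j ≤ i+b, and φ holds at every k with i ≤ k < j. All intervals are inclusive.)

Need some j in [5,7] with ack, and grant at every k in [5,j-1].
  j=5: ack false.
  j=6: ack false.
  j=7: ack false.
No j in the window works → until fails.

False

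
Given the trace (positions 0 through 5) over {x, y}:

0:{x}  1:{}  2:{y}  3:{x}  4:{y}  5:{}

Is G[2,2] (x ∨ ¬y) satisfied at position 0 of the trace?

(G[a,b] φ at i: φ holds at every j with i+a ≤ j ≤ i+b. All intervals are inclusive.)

Check (x ∨ ¬y) at every j in [2,2]:
  j=2: false
Fails at j=2 → formula fails.

Does not hold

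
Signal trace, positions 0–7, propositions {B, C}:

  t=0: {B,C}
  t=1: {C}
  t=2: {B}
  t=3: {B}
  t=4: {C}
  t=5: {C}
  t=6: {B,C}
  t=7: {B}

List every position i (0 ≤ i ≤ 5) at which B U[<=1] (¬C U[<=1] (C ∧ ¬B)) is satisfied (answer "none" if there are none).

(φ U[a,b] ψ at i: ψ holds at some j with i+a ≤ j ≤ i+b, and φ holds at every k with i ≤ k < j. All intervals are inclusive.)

Evaluate at each i in [0,5]:
  i=0: ✓ (rhs at j=1; lhs holds on [0,0])
  i=1: ✓ (rhs at j=1)
  i=2: ✓ (rhs at j=3; lhs holds on [2,2])
  i=3: ✓ (rhs at j=3)
  i=4: ✓ (rhs at j=4)
  i=5: ✓ (rhs at j=5)

0, 1, 2, 3, 4, 5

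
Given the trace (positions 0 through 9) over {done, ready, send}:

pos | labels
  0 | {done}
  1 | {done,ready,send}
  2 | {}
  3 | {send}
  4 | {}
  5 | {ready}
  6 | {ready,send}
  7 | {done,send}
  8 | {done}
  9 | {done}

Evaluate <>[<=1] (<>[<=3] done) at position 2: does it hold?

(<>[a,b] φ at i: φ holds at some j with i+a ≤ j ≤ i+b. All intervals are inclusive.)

Check <>[<=3] done at each j in [2,3]:
  j=2: fails (none in [2,5])
  j=3: fails (none in [3,6])
No position in the window satisfies it → formula fails.

False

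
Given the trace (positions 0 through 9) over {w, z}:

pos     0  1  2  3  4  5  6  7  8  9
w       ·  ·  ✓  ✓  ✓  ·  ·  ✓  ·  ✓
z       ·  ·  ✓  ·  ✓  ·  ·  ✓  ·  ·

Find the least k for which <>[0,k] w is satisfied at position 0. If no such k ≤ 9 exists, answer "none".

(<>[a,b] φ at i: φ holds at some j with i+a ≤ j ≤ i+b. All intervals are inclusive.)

2

Scan j = 0,1,… for w:
  j=0: fails
  j=1: fails
  j=2: holds
First hit at j=2, so smallest k = 2-0 = 2.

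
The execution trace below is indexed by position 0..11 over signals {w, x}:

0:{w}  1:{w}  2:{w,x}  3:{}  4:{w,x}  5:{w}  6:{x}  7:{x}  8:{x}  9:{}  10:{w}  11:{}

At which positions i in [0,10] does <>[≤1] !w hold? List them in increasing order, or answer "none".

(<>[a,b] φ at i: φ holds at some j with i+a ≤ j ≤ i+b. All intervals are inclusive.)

Evaluate at each i in [0,10]:
  i=0: ✗ (none in [0,1])
  i=1: ✗ (none in [1,2])
  i=2: ✓ (witness j=3)
  i=3: ✓ (witness j=3)
  i=4: ✗ (none in [4,5])
  i=5: ✓ (witness j=6)
  i=6: ✓ (witness j=6)
  i=7: ✓ (witness j=7)
  i=8: ✓ (witness j=8)
  i=9: ✓ (witness j=9)
  i=10: ✓ (witness j=11)

2, 3, 5, 6, 7, 8, 9, 10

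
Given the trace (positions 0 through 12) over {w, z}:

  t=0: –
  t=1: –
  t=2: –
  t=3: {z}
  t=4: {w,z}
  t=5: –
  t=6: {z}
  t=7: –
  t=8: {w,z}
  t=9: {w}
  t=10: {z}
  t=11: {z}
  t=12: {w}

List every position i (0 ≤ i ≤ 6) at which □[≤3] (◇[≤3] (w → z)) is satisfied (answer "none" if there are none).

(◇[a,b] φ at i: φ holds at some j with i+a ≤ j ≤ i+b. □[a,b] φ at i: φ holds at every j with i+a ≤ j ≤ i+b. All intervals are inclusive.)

Evaluate at each i in [0,6]:
  i=0: ✓ (all of [0,3])
  i=1: ✓ (all of [1,4])
  i=2: ✓ (all of [2,5])
  i=3: ✓ (all of [3,6])
  i=4: ✓ (all of [4,7])
  i=5: ✓ (all of [5,8])
  i=6: ✓ (all of [6,9])

0, 1, 2, 3, 4, 5, 6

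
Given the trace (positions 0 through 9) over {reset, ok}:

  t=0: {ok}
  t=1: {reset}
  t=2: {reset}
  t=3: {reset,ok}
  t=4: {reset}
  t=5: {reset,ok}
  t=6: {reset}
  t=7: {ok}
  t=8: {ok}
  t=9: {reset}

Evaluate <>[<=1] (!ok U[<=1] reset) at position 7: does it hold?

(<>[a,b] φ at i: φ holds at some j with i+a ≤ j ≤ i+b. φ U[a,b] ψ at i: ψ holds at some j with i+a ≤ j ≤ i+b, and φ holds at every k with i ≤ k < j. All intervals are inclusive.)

Does not hold

Check (!ok U[<=1] reset) at each j in [7,8]:
  j=7: fails
  j=8: fails
No position in the window satisfies it → formula fails.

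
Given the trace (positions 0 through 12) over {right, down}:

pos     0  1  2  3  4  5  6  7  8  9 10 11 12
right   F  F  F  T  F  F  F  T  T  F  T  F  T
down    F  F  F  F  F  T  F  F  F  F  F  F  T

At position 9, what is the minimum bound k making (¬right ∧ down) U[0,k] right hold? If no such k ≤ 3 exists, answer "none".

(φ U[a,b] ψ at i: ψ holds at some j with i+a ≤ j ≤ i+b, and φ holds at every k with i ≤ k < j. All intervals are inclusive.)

Need earliest j ≥ 9 with right, and (¬right ∧ down) at every k in [9,j-1].
  j=9: rhs fails.
  j=10: rhs holds but lhs fails at k=9.
  j=11: rhs fails.
  j=12: rhs holds but lhs fails at k=9.
No witness within the range → none.

none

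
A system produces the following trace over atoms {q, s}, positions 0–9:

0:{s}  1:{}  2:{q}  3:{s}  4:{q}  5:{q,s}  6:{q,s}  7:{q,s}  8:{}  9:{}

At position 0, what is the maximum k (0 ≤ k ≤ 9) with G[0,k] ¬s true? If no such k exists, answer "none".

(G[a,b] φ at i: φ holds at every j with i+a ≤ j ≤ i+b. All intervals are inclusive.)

¬s must hold from j=0 onward; find where it first fails.
  j=0: fails → no k works.

none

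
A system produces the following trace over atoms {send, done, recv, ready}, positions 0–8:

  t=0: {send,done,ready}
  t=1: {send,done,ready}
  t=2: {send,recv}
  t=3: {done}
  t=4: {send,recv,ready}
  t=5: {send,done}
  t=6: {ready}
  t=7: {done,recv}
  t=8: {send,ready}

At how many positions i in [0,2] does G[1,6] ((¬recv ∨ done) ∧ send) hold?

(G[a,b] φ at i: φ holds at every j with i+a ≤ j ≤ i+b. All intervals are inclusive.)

0

Evaluate at each i in [0,2]:
  i=0: ✗ (fails at j=2)
  i=1: ✗ (fails at j=2)
  i=2: ✗ (fails at j=3)
Positions where it holds: {} → 0.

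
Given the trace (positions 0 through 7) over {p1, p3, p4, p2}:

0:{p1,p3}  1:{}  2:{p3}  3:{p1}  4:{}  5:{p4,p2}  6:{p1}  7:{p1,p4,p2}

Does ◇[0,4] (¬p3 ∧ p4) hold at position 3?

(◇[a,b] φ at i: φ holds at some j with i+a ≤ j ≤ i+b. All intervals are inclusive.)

Check (¬p3 ∧ p4) at each j in [3,7]:
  j=3: false
  j=4: false
  j=5: true
  j=6: false
  j=7: true
Found at j=5 → formula holds.

True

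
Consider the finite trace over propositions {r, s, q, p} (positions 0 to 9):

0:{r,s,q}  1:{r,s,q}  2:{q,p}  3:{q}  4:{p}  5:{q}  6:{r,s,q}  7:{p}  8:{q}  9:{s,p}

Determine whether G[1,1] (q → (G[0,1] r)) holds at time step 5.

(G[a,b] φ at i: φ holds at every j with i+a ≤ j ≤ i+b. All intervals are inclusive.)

Does not hold

Check (q → (G[0,1] r)) at every j in [6,6]:
  j=6: antecedent true; consequent fails at 7 → ✗
Fails at j=6 → formula fails.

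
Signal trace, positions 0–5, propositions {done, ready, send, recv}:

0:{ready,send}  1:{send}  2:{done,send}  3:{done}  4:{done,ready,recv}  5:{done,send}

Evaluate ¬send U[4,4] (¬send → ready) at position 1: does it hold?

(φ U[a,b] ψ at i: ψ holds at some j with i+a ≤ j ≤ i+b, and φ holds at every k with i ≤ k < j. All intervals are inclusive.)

Need some j in [5,5] with (¬send → ready), and ¬send at every k in [1,j-1].
  j=5: (¬send → ready) holds, but ¬send fails at k=1 → not this j.
No j in the window works → until fails.

No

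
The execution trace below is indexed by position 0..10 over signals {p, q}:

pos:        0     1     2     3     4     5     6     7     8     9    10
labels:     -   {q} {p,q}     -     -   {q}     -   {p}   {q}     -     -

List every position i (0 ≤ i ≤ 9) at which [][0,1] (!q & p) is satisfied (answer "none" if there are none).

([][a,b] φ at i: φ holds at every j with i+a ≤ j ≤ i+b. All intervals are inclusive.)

none

Evaluate at each i in [0,9]:
  i=0: ✗ (fails at j=0)
  i=1: ✗ (fails at j=1)
  i=2: ✗ (fails at j=2)
  i=3: ✗ (fails at j=3)
  i=4: ✗ (fails at j=4)
  i=5: ✗ (fails at j=5)
  i=6: ✗ (fails at j=6)
  i=7: ✗ (fails at j=8)
  i=8: ✗ (fails at j=8)
  i=9: ✗ (fails at j=9)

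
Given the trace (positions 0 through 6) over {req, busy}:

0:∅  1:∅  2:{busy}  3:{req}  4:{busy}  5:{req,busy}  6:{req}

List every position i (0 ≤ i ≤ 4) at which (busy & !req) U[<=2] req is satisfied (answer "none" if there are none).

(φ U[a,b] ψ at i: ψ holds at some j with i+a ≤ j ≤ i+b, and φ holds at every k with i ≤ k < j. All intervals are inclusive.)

Evaluate at each i in [0,4]:
  i=0: ✗ (no rhs in [0,2])
  i=1: ✗ (lhs fails at k=1 before rhs at j=3)
  i=2: ✓ (rhs at j=3; lhs holds on [2,2])
  i=3: ✓ (rhs at j=3)
  i=4: ✓ (rhs at j=5; lhs holds on [4,4])

2, 3, 4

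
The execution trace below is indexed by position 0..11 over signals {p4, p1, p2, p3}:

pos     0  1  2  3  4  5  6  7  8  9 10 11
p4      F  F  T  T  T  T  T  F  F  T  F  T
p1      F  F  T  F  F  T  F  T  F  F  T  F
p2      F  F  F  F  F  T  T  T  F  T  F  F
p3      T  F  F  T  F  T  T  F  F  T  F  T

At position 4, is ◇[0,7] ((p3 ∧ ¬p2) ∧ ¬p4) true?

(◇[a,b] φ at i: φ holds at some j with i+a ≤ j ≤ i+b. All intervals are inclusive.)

Check ((p3 ∧ ¬p2) ∧ ¬p4) at each j in [4,11]:
  j=4: false
  j=5: false
  j=6: false
  j=7: false
  j=8: false
  j=9: false
  j=10: false
  j=11: false
No position in the window satisfies it → formula fails.

False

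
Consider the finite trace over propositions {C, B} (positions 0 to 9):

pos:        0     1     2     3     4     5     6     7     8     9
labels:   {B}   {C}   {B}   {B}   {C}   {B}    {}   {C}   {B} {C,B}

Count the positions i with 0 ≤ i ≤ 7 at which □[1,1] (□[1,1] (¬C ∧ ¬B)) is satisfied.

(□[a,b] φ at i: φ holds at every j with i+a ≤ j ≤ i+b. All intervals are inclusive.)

Evaluate at each i in [0,7]:
  i=0: ✗ (fails at j=1)
  i=1: ✗ (fails at j=2)
  i=2: ✗ (fails at j=3)
  i=3: ✗ (fails at j=4)
  i=4: ✓ (all of [5,5])
  i=5: ✗ (fails at j=6)
  i=6: ✗ (fails at j=7)
  i=7: ✗ (fails at j=8)
Positions where it holds: {4} → 1.

1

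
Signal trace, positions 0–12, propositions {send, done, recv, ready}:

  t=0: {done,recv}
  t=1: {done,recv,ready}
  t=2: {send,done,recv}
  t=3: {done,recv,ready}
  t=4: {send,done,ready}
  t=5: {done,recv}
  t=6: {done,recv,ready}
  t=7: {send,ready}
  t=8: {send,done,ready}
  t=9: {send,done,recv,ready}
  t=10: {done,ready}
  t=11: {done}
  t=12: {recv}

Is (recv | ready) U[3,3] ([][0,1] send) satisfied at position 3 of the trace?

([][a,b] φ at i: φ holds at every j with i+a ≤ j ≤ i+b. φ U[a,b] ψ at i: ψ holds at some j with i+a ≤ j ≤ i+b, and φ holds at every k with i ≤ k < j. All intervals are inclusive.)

Need some j in [6,6] with [][0,1] send, and (recv | ready) at every k in [3,j-1].
  j=6: [][0,1] send — fails at 6.
No j in the window works → until fails.

Does not hold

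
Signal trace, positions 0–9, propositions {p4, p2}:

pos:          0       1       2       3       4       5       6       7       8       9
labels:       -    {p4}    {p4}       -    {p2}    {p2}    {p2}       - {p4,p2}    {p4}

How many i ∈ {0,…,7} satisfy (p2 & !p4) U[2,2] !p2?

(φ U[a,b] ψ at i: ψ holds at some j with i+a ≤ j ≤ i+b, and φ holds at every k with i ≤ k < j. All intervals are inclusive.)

1

Evaluate at each i in [0,7]:
  i=0: ✗ (lhs fails at k=0 before rhs at j=2)
  i=1: ✗ (lhs fails at k=1 before rhs at j=3)
  i=2: ✗ (no rhs in [4,4])
  i=3: ✗ (no rhs in [5,5])
  i=4: ✗ (no rhs in [6,6])
  i=5: ✓ (rhs at j=7; lhs holds on [5,6])
  i=6: ✗ (no rhs in [8,8])
  i=7: ✗ (lhs fails at k=7 before rhs at j=9)
Positions where it holds: {5} → 1.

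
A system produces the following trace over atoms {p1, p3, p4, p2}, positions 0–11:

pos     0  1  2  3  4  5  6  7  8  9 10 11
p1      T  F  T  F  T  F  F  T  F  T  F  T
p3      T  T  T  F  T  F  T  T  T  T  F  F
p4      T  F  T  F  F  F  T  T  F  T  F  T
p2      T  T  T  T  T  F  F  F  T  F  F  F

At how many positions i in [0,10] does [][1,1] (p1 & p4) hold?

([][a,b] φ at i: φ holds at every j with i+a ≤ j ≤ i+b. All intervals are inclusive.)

4

Evaluate at each i in [0,10]:
  i=0: ✗ (fails at j=1)
  i=1: ✓ (all of [2,2])
  i=2: ✗ (fails at j=3)
  i=3: ✗ (fails at j=4)
  i=4: ✗ (fails at j=5)
  i=5: ✗ (fails at j=6)
  i=6: ✓ (all of [7,7])
  i=7: ✗ (fails at j=8)
  i=8: ✓ (all of [9,9])
  i=9: ✗ (fails at j=10)
  i=10: ✓ (all of [11,11])
Positions where it holds: {1, 6, 8, 10} → 4.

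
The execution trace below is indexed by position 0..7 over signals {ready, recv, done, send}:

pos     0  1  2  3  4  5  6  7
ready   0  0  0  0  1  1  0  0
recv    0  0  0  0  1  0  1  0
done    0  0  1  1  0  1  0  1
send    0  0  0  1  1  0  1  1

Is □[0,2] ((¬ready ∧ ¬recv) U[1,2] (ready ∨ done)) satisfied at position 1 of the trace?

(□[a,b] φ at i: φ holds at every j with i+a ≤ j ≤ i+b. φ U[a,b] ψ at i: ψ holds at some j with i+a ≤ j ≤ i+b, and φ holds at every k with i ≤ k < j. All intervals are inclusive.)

Check ((¬ready ∧ ¬recv) U[1,2] (ready ∨ done)) at every j in [1,3]:
  j=1: holds
  j=2: holds
  j=3: holds
All positions satisfy it → formula holds.

True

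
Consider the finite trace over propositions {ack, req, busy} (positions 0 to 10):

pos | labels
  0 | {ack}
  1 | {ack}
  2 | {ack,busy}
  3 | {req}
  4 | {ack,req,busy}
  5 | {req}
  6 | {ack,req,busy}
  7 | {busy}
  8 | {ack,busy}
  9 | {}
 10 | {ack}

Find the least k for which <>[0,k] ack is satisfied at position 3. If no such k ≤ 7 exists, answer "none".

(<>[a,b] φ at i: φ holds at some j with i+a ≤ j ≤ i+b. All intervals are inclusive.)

Scan j = 3,4,… for ack:
  j=3: fails
  j=4: holds
First hit at j=4, so smallest k = 4-3 = 1.

1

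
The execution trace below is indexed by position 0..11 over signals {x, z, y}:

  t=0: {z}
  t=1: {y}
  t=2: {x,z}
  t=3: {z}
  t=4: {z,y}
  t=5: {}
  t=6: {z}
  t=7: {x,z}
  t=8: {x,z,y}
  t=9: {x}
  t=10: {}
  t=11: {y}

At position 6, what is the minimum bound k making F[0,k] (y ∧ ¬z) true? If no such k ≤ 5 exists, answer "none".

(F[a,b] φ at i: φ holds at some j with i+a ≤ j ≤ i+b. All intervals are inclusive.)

5

Scan j = 6,7,… for (y ∧ ¬z):
  j=6: fails
  j=7: fails
  j=8: fails
  j=9: fails
  j=10: fails
  j=11: holds
First hit at j=11, so smallest k = 11-6 = 5.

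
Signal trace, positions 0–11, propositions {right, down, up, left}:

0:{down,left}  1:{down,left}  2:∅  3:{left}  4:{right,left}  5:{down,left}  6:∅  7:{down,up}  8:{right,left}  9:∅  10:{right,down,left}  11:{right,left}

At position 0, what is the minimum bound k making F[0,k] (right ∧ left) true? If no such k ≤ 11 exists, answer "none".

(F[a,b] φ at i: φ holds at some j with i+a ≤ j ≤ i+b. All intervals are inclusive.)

4

Scan j = 0,1,… for (right ∧ left):
  j=0: fails
  j=1: fails
  j=2: fails
  j=3: fails
  j=4: holds
First hit at j=4, so smallest k = 4-0 = 4.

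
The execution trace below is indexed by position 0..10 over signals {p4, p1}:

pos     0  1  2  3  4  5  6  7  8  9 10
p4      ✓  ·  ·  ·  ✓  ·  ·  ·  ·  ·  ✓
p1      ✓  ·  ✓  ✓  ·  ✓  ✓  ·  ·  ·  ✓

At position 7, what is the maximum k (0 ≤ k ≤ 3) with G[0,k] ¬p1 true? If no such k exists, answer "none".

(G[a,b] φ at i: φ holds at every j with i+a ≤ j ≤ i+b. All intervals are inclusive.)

¬p1 must hold from j=7 onward; find where it first fails.
  j=7: holds
  j=8: holds
  j=9: holds
  j=10: fails
Holds on [7,9], so largest k = 2.

2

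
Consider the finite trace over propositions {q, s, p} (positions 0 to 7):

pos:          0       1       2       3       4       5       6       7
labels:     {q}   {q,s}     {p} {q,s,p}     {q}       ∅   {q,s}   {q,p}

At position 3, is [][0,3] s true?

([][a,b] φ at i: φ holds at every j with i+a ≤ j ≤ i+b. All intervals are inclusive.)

Check s at every j in [3,6]:
  j=3: true
  j=4: false
  j=5: false
  j=6: true
Fails at j=4 → formula fails.

No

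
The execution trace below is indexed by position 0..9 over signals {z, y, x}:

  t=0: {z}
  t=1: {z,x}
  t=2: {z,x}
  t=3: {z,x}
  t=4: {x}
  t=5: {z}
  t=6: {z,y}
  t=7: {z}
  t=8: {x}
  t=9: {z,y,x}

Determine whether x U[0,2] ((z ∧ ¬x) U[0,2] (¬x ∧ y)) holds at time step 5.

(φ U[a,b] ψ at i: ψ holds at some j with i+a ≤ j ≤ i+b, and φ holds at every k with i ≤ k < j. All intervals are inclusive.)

Yes

Need some j in [5,7] with ((z ∧ ¬x) U[0,2] (¬x ∧ y)), and x at every k in [5,j-1].
  j=5: ((z ∧ ¬x) U[0,2] (¬x ∧ y)) holds; no prefix to check → satisfied.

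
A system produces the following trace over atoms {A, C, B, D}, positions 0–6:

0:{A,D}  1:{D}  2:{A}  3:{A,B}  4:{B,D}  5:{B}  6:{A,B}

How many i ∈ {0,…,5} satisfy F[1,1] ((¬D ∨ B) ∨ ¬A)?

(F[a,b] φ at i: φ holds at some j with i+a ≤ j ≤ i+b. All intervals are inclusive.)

Evaluate at each i in [0,5]:
  i=0: ✓ (witness j=1)
  i=1: ✓ (witness j=2)
  i=2: ✓ (witness j=3)
  i=3: ✓ (witness j=4)
  i=4: ✓ (witness j=5)
  i=5: ✓ (witness j=6)
Positions where it holds: {0, 1, 2, 3, 4, 5} → 6.

6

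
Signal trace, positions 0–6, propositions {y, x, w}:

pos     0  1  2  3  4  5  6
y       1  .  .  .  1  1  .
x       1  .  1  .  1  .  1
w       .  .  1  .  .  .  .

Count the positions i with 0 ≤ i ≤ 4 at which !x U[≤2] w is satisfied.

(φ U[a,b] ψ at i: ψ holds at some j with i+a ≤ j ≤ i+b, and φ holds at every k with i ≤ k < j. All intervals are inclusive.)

2

Evaluate at each i in [0,4]:
  i=0: ✗ (lhs fails at k=0 before rhs at j=2)
  i=1: ✓ (rhs at j=2; lhs holds on [1,1])
  i=2: ✓ (rhs at j=2)
  i=3: ✗ (no rhs in [3,5])
  i=4: ✗ (no rhs in [4,6])
Positions where it holds: {1, 2} → 2.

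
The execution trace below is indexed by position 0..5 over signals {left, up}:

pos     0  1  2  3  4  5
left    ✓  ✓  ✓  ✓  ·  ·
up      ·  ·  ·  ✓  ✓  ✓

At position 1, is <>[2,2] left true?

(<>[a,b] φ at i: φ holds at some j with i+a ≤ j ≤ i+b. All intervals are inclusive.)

Check left at each j in [3,3]:
  j=3: true
Found at j=3 → formula holds.

Holds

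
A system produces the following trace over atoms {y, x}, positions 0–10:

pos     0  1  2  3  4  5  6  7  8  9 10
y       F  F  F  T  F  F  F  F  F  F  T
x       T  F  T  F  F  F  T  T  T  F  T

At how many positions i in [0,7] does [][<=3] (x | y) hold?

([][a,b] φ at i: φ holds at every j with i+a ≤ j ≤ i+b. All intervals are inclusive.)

Evaluate at each i in [0,7]:
  i=0: ✗ (fails at j=1)
  i=1: ✗ (fails at j=1)
  i=2: ✗ (fails at j=4)
  i=3: ✗ (fails at j=4)
  i=4: ✗ (fails at j=4)
  i=5: ✗ (fails at j=5)
  i=6: ✗ (fails at j=9)
  i=7: ✗ (fails at j=9)
Positions where it holds: {} → 0.

0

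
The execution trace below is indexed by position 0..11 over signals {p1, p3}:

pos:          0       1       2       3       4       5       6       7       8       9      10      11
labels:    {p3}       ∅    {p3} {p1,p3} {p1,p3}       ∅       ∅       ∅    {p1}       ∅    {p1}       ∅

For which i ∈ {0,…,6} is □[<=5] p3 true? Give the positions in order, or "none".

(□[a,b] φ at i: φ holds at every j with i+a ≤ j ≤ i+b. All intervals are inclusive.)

Evaluate at each i in [0,6]:
  i=0: ✗ (fails at j=1)
  i=1: ✗ (fails at j=1)
  i=2: ✗ (fails at j=5)
  i=3: ✗ (fails at j=5)
  i=4: ✗ (fails at j=5)
  i=5: ✗ (fails at j=5)
  i=6: ✗ (fails at j=6)

none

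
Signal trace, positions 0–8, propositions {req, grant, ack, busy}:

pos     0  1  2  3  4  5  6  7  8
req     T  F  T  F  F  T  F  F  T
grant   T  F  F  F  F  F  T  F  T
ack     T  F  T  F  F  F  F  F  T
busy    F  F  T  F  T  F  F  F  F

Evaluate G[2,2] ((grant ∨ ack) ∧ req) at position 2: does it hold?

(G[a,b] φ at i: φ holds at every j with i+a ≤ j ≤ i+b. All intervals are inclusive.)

Check ((grant ∨ ack) ∧ req) at every j in [4,4]:
  j=4: false
Fails at j=4 → formula fails.

No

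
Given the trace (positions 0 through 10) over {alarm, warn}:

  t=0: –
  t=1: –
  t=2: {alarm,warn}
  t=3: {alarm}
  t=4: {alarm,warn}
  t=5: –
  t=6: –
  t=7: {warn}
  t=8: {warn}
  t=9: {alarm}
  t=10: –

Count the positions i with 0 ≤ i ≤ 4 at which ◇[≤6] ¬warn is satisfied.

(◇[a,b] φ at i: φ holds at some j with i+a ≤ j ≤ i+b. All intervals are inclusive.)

5

Evaluate at each i in [0,4]:
  i=0: ✓ (witness j=0)
  i=1: ✓ (witness j=1)
  i=2: ✓ (witness j=3)
  i=3: ✓ (witness j=3)
  i=4: ✓ (witness j=5)
Positions where it holds: {0, 1, 2, 3, 4} → 5.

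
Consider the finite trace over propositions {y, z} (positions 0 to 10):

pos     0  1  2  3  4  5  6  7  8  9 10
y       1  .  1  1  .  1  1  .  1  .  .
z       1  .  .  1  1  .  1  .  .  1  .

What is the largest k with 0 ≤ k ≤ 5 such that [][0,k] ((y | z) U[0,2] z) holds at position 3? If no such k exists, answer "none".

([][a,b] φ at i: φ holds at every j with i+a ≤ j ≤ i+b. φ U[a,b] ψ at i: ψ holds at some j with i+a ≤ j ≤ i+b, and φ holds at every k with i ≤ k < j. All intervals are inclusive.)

((y | z) U[0,2] z) must hold from j=3 onward; find where it first fails.
  j=3: holds
  j=4: holds
  j=5: holds
  j=6: holds
  j=7: fails
Holds on [3,6], so largest k = 3.

3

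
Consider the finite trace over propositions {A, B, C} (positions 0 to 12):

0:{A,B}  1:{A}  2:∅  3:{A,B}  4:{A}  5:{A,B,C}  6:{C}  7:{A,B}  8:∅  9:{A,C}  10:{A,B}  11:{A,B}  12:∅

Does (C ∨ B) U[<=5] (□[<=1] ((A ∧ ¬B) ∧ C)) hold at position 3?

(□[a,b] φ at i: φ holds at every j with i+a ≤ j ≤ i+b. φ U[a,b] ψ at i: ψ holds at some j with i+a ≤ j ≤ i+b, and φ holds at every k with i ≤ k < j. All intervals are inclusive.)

Need some j in [3,8] with □[<=1] ((A ∧ ¬B) ∧ C), and (C ∨ B) at every k in [3,j-1].
  j=3: □[<=1] ((A ∧ ¬B) ∧ C) — fails at 3.
  j=4: □[<=1] ((A ∧ ¬B) ∧ C) — fails at 4.
  j=5: □[<=1] ((A ∧ ¬B) ∧ C) — fails at 5.
  j=6: □[<=1] ((A ∧ ¬B) ∧ C) — fails at 6.
  j=7: □[<=1] ((A ∧ ¬B) ∧ C) — fails at 7.
  j=8: □[<=1] ((A ∧ ¬B) ∧ C) — fails at 8.
No j in the window works → until fails.

No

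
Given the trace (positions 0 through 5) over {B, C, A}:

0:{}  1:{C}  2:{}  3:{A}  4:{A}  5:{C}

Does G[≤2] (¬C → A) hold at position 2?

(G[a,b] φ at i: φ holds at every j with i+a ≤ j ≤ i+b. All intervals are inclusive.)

Check (¬C → A) at every j in [2,4]:
  j=2: antecedent true; consequent false → ✗
  j=3: antecedent true; consequent true → ✓
  j=4: antecedent true; consequent true → ✓
Fails at j=2 → formula fails.

No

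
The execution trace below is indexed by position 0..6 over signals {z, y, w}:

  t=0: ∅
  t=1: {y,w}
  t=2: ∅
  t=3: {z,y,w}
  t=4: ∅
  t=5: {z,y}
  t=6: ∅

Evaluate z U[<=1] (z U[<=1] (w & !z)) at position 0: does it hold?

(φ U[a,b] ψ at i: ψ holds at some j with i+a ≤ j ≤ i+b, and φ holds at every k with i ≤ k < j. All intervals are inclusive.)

Need some j in [0,1] with (z U[<=1] (w & !z)), and z at every k in [0,j-1].
  j=0: (z U[<=1] (w & !z)) — fails.
  j=1: (z U[<=1] (w & !z)) holds, but z fails at k=0 → not this j.
No j in the window works → until fails.

Does not hold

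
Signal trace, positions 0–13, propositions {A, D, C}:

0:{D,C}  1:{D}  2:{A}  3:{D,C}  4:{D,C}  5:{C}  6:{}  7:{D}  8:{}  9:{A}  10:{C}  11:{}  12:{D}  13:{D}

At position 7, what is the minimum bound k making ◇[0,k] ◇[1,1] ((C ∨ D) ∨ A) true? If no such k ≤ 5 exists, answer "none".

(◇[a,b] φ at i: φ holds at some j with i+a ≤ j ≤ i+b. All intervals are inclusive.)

Scan j = 7,8,… for ◇[1,1] ((C ∨ D) ∨ A):
  j=7: fails
  j=8: holds
First hit at j=8, so smallest k = 8-7 = 1.

1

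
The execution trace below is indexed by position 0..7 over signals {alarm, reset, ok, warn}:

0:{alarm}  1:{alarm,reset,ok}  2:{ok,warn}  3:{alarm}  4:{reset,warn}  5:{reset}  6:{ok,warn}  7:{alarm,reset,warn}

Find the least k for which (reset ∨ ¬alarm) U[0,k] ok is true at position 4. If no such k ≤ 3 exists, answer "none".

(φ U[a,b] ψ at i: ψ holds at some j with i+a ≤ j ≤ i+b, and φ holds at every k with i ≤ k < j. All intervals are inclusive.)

2

Need earliest j ≥ 4 with ok, and (reset ∨ ¬alarm) at every k in [4,j-1].
  j=4: rhs fails.
  j=5: rhs fails.
  j=6: rhs holds; lhs holds on [4,5]. k = 2.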